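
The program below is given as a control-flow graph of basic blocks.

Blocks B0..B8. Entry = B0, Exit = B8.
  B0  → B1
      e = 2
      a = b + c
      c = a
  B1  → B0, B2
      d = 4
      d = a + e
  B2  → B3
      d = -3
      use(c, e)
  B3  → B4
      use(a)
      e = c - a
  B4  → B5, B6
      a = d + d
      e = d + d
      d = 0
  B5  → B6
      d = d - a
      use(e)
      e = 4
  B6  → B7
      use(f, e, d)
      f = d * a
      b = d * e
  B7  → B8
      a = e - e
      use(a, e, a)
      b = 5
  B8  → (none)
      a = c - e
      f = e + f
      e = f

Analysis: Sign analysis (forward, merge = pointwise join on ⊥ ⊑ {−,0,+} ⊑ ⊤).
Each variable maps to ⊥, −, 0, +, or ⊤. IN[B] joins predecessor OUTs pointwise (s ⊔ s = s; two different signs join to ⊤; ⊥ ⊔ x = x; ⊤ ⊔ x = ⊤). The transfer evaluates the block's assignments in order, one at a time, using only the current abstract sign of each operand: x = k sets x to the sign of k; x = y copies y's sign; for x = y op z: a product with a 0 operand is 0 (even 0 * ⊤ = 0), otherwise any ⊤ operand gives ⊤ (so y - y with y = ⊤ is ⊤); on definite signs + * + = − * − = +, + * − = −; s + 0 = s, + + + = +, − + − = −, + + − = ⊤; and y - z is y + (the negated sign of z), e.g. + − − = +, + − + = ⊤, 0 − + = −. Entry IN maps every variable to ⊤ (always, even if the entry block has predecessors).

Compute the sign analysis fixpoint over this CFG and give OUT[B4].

Answer: {a: -, b: ⊤, c: ⊤, d: 0, e: -, f: ⊤}

Working:
Fixpoint table:
  B0:  IN=(all ⊤)  OUT={e:+; rest ⊤}
  B1:  IN={e:+; rest ⊤}  OUT={e:+; rest ⊤}
  B2:  IN={e:+; rest ⊤}  OUT={d:-, e:+; rest ⊤}
  B3:  IN={d:-, e:+; rest ⊤}  OUT={d:-; rest ⊤}
  B4:  IN={d:-; rest ⊤}  OUT={a:-, d:0, e:-; rest ⊤}
  B5:  IN={a:-, d:0, e:-; rest ⊤}  OUT={a:-, d:+, e:+; rest ⊤}
  B6:  IN={a:-; rest ⊤}  OUT={a:-; rest ⊤}
  B7:  IN={a:-; rest ⊤}  OUT={b:+; rest ⊤}
  B8:  IN={b:+; rest ⊤}  OUT={b:+; rest ⊤}

Merge at B4: IN[B4] = OUT[B3] = {a: ⊤, b: ⊤, c: ⊤, d: -, e: ⊤, f: ⊤}
Applying B4's transfer function to that IN value gives OUT[B4] (row B4 above).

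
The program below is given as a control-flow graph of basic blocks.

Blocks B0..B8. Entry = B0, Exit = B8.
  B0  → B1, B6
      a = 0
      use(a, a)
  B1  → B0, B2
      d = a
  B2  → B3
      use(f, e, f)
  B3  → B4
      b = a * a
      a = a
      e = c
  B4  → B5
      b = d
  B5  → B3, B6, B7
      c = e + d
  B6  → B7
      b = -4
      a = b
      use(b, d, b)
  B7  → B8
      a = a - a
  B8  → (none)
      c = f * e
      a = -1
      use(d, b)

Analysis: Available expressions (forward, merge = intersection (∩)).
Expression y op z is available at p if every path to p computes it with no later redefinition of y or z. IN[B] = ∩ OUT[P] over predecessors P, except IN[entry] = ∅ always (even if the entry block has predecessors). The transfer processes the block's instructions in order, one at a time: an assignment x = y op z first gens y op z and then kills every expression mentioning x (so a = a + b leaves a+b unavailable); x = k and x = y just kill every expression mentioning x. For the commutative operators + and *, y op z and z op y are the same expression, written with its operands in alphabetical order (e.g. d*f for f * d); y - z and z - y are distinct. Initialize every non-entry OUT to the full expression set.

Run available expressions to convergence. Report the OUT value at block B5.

Converged values:
  B0: | IN={} | OUT={}
  B1: | IN={} | OUT={}
  B2: | IN={} | OUT={}
  B3: | IN={} | OUT={}
  B4: | IN={} | OUT={}
  B5: | IN={} | OUT={d+e}
  B6: | IN={} | OUT={}
  B7: | IN={} | OUT={}
  B8: | IN={} | OUT={e*f}

Merge at B5: IN[B5] = OUT[B4] = {}
Applying B5's transfer function to that IN value gives OUT[B5] (row B5 above).

Answer: {d+e}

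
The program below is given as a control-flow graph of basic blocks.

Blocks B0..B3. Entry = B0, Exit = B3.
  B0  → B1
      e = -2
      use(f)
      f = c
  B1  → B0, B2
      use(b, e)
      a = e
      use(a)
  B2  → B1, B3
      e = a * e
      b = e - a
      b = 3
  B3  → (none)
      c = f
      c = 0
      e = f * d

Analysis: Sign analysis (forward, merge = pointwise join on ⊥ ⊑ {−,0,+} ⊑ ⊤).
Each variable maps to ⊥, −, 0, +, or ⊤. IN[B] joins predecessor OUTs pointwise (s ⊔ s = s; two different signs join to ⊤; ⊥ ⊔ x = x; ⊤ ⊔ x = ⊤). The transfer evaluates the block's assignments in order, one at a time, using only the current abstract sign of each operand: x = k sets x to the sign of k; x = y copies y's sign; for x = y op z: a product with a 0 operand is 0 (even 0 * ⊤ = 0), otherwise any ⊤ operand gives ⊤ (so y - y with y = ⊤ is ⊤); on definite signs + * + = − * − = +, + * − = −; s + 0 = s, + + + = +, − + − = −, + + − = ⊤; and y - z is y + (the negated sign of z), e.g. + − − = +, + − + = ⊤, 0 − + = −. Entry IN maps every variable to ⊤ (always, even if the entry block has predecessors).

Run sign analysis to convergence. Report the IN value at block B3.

Converged values:
  B0:  IN=(all ⊤)  OUT={e:-; rest ⊤}
  B1:  IN=(all ⊤)  OUT=(all ⊤)
  B2:  IN=(all ⊤)  OUT={b:+; rest ⊤}
  B3:  IN={b:+; rest ⊤}  OUT={b:+, c:0; rest ⊤}

Merge at B3: IN[B3] = OUT[B2] = {a: ⊤, b: +, c: ⊤, d: ⊤, e: ⊤, f: ⊤}

Answer: {a: ⊤, b: +, c: ⊤, d: ⊤, e: ⊤, f: ⊤}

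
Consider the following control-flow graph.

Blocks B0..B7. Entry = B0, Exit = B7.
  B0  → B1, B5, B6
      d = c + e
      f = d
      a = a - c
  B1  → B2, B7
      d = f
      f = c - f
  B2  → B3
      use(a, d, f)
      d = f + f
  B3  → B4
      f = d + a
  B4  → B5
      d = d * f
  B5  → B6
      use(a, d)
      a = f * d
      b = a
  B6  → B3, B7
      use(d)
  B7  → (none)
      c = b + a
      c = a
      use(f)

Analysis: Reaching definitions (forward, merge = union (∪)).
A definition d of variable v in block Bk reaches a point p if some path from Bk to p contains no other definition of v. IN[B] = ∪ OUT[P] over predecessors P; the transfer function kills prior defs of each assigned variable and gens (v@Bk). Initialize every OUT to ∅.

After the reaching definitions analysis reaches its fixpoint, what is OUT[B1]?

Per-block solution:
  B0:  IN={}  OUT={a@B0, d@B0, f@B0}
  B1:  IN={a@B0, d@B0, f@B0}  OUT={a@B0, d@B1, f@B1}
  B2:  IN={a@B0, d@B1, f@B1}  OUT={a@B0, d@B2, f@B1}
  B3:  IN={a@B0, a@B5, b@B5, d@B0, d@B2, d@B4, f@B0, f@B1, f@B3}  OUT={a@B0, a@B5, b@B5, d@B0, d@B2, d@B4, f@B3}
  B4:  IN={a@B0, a@B5, b@B5, d@B0, d@B2, d@B4, f@B3}  OUT={a@B0, a@B5, b@B5, d@B4, f@B3}
  B5:  IN={a@B0, a@B5, b@B5, d@B0, d@B4, f@B0, f@B3}  OUT={a@B5, b@B5, d@B0, d@B4, f@B0, f@B3}
  B6:  IN={a@B0, a@B5, b@B5, d@B0, d@B4, f@B0, f@B3}  OUT={a@B0, a@B5, b@B5, d@B0, d@B4, f@B0, f@B3}
  B7:  IN={a@B0, a@B5, b@B5, d@B0, d@B1, d@B4, f@B0, f@B1, f@B3}  OUT={a@B0, a@B5, b@B5, c@B7, d@B0, d@B1, d@B4, f@B0, f@B1, f@B3}

Merge at B1: IN[B1] = OUT[B0] = {a@B0, d@B0, f@B0}
Applying B1's transfer function to that IN value gives OUT[B1] (row B1 above).

Answer: {a@B0, d@B1, f@B1}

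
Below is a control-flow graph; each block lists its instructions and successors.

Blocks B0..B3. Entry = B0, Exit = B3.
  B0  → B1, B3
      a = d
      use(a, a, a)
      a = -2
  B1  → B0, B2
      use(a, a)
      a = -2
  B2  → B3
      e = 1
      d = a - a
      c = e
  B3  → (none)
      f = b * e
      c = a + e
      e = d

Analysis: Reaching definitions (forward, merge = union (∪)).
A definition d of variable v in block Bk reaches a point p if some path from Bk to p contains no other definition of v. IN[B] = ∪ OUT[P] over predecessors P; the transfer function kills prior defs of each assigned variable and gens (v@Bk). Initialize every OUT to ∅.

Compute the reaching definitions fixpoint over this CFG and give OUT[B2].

Answer: {a@B1, c@B2, d@B2, e@B2}

Working:
Per-block solution:
  B0:   IN={a@B1}   OUT={a@B0}
  B1:   IN={a@B0}   OUT={a@B1}
  B2:   IN={a@B1}   OUT={a@B1, c@B2, d@B2, e@B2}
  B3:   IN={a@B0, a@B1, c@B2, d@B2, e@B2}   OUT={a@B0, a@B1, c@B3, d@B2, e@B3, f@B3}

Merge at B2: IN[B2] = OUT[B1] = {a@B1}
Applying B2's transfer function to that IN value gives OUT[B2] (row B2 above).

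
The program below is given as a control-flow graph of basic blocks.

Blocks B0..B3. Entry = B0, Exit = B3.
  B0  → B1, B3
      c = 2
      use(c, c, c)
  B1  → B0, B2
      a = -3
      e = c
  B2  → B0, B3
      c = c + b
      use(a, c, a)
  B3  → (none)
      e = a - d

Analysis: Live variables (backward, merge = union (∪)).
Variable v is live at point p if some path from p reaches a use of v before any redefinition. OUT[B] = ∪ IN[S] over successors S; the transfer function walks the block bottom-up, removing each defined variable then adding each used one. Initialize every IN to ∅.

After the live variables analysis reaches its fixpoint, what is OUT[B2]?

Converged values:
  B0: | IN={a, b, d} | OUT={a, b, c, d}
  B1: | IN={b, c, d} | OUT={a, b, c, d}
  B2: | IN={a, b, c, d} | OUT={a, b, d}
  B3: | IN={a, d} | OUT={}

Merge at B2: OUT[B2] = IN[B0] ⊔ IN[B3] = {a, b, d}

Answer: {a, b, d}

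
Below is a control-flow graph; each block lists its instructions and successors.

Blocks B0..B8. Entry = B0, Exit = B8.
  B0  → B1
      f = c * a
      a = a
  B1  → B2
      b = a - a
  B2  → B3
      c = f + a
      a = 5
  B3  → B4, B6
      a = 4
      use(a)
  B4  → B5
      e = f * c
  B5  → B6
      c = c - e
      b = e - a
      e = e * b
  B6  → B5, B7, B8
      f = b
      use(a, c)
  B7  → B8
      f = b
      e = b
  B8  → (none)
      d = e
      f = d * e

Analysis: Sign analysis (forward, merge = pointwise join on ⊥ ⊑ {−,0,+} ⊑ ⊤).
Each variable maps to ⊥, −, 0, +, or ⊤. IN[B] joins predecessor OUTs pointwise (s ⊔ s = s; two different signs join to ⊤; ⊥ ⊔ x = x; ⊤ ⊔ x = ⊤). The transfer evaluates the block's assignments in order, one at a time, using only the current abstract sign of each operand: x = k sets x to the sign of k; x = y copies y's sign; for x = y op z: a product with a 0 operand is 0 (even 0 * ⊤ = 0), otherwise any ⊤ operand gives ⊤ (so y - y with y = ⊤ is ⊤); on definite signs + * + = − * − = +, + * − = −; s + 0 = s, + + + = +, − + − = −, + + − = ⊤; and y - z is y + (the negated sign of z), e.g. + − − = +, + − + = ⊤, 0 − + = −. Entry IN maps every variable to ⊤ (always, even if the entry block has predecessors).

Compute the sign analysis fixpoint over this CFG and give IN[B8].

Per-block solution:
  B0:   IN=(all ⊤)   OUT=(all ⊤)
  B1:   IN=(all ⊤)   OUT=(all ⊤)
  B2:   IN=(all ⊤)   OUT={a:+; rest ⊤}
  B3:   IN={a:+; rest ⊤}   OUT={a:+; rest ⊤}
  B4:   IN={a:+; rest ⊤}   OUT={a:+; rest ⊤}
  B5:   IN={a:+; rest ⊤}   OUT={a:+; rest ⊤}
  B6:   IN={a:+; rest ⊤}   OUT={a:+; rest ⊤}
  B7:   IN={a:+; rest ⊤}   OUT={a:+; rest ⊤}
  B8:   IN={a:+; rest ⊤}   OUT={a:+; rest ⊤}

Merge at B8: IN[B8] = OUT[B6] ⊔ OUT[B7] = {a: +, b: ⊤, c: ⊤, d: ⊤, e: ⊤, f: ⊤}

Answer: {a: +, b: ⊤, c: ⊤, d: ⊤, e: ⊤, f: ⊤}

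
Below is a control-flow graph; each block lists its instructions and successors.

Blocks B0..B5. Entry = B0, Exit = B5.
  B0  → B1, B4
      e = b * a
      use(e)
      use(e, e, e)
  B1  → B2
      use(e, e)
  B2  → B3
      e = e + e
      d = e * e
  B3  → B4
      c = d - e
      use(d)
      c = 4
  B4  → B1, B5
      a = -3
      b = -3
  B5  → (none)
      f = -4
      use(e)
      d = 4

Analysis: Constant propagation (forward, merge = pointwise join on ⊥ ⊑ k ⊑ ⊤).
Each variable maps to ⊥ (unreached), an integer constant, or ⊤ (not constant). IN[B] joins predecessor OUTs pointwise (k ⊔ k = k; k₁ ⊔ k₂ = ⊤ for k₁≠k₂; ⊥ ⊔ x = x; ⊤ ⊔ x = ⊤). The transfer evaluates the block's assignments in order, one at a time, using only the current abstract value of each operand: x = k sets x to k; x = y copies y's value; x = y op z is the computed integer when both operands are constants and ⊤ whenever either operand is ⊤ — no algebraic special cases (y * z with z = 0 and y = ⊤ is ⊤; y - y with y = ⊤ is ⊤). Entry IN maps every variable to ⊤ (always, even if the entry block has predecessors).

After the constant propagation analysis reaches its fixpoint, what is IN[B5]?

Answer: {a: -3, b: -3, c: ⊤, d: ⊤, e: ⊤, f: ⊤}

Trace:
Converged values:
  B0:  IN=(all ⊤)  OUT=(all ⊤)
  B1:  IN=(all ⊤)  OUT=(all ⊤)
  B2:  IN=(all ⊤)  OUT=(all ⊤)
  B3:  IN=(all ⊤)  OUT={c:4; rest ⊤}
  B4:  IN=(all ⊤)  OUT={a:-3, b:-3; rest ⊤}
  B5:  IN={a:-3, b:-3; rest ⊤}  OUT={a:-3, b:-3, d:4, f:-4; rest ⊤}

Merge at B5: IN[B5] = OUT[B4] = {a: -3, b: -3, c: ⊤, d: ⊤, e: ⊤, f: ⊤}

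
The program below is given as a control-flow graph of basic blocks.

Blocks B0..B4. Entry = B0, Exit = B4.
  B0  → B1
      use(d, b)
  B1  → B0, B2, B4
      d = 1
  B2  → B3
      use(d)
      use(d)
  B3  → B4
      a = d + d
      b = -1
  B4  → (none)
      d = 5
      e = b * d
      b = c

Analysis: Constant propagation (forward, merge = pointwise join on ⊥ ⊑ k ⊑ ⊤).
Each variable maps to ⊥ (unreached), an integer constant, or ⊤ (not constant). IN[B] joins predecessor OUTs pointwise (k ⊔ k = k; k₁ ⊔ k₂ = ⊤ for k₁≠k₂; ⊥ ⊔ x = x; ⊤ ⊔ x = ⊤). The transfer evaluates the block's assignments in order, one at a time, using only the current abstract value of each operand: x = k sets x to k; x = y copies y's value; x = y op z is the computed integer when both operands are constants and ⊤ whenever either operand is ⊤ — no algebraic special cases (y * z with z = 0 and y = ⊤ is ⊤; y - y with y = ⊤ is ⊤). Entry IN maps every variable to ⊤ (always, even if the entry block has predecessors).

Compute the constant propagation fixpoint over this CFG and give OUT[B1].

Answer: {a: ⊤, b: ⊤, c: ⊤, d: 1, e: ⊤, f: ⊤}

Derivation:
Converged values:
  B0: | IN=(all ⊤) | OUT=(all ⊤)
  B1: | IN=(all ⊤) | OUT={d:1; rest ⊤}
  B2: | IN={d:1; rest ⊤} | OUT={d:1; rest ⊤}
  B3: | IN={d:1; rest ⊤} | OUT={a:2, b:-1, d:1; rest ⊤}
  B4: | IN={d:1; rest ⊤} | OUT={d:5; rest ⊤}

Merge at B1: IN[B1] = OUT[B0] = {a: ⊤, b: ⊤, c: ⊤, d: ⊤, e: ⊤, f: ⊤}
Applying B1's transfer function to that IN value gives OUT[B1] (row B1 above).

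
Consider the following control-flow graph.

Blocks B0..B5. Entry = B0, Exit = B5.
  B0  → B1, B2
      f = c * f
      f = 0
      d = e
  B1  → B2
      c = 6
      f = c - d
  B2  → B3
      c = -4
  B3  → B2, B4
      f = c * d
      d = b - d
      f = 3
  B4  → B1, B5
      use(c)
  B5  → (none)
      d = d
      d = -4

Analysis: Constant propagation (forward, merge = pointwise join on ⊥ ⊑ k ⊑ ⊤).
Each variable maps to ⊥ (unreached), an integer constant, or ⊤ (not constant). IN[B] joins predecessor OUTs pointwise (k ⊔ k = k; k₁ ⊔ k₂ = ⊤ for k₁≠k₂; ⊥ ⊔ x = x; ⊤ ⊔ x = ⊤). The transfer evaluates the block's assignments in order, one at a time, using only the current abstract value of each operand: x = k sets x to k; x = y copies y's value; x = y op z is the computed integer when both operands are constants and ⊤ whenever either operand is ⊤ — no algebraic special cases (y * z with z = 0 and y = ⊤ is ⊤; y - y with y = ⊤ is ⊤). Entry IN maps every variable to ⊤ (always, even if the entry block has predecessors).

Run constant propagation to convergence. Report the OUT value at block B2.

Answer: {a: ⊤, b: ⊤, c: -4, d: ⊤, e: ⊤, f: ⊤}

Derivation:
Per-block solution:
  B0:   IN=(all ⊤)   OUT={f:0; rest ⊤}
  B1:   IN=(all ⊤)   OUT={c:6; rest ⊤}
  B2:   IN=(all ⊤)   OUT={c:-4; rest ⊤}
  B3:   IN={c:-4; rest ⊤}   OUT={c:-4, f:3; rest ⊤}
  B4:   IN={c:-4, f:3; rest ⊤}   OUT={c:-4, f:3; rest ⊤}
  B5:   IN={c:-4, f:3; rest ⊤}   OUT={c:-4, d:-4, f:3; rest ⊤}

Merge at B2: IN[B2] = OUT[B0] ⊔ OUT[B1] ⊔ OUT[B3] = {a: ⊤, b: ⊤, c: ⊤, d: ⊤, e: ⊤, f: ⊤}
Applying B2's transfer function to that IN value gives OUT[B2] (row B2 above).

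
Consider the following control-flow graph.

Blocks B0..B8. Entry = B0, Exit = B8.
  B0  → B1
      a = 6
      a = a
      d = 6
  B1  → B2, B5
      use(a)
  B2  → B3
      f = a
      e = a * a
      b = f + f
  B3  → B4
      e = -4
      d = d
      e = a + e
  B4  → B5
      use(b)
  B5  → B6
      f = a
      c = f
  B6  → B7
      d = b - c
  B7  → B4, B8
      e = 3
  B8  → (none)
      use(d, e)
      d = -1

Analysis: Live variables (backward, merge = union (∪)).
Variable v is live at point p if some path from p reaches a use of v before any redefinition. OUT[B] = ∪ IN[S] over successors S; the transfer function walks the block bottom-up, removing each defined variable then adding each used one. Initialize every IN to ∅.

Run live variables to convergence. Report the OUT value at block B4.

Per-block solution:
  B0:  IN={b}  OUT={a, b, d}
  B1:  IN={a, b, d}  OUT={a, b, d}
  B2:  IN={a, d}  OUT={a, b, d}
  B3:  IN={a, b, d}  OUT={a, b}
  B4:  IN={a, b}  OUT={a, b}
  B5:  IN={a, b}  OUT={a, b, c}
  B6:  IN={a, b, c}  OUT={a, b, d}
  B7:  IN={a, b, d}  OUT={a, b, d, e}
  B8:  IN={d, e}  OUT={}

Merge at B4: OUT[B4] = IN[B5] = {a, b}

Answer: {a, b}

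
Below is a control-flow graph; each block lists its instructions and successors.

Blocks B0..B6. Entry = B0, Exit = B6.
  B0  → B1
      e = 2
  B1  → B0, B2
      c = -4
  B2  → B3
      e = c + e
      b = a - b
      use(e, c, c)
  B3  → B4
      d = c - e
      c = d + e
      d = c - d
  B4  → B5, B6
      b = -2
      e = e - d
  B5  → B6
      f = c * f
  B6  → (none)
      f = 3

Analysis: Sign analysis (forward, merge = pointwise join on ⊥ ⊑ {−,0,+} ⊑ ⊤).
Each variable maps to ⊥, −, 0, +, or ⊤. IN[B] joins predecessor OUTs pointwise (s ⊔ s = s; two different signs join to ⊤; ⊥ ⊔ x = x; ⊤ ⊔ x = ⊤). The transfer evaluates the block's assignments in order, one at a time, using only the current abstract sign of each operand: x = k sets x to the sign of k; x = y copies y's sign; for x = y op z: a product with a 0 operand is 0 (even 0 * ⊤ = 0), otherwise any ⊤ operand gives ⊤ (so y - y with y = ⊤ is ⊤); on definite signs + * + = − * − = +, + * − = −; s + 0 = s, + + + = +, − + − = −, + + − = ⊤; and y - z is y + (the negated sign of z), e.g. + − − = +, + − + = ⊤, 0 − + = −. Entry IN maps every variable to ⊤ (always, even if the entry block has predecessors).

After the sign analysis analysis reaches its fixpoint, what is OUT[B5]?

Fixpoint table:
  B0: | IN=(all ⊤) | OUT={e:+; rest ⊤}
  B1: | IN={e:+; rest ⊤} | OUT={c:-, e:+; rest ⊤}
  B2: | IN={c:-, e:+; rest ⊤} | OUT={c:-; rest ⊤}
  B3: | IN={c:-; rest ⊤} | OUT=(all ⊤)
  B4: | IN=(all ⊤) | OUT={b:-; rest ⊤}
  B5: | IN={b:-; rest ⊤} | OUT={b:-; rest ⊤}
  B6: | IN={b:-; rest ⊤} | OUT={b:-, f:+; rest ⊤}

Merge at B5: IN[B5] = OUT[B4] = {a: ⊤, b: -, c: ⊤, d: ⊤, e: ⊤, f: ⊤}
Applying B5's transfer function to that IN value gives OUT[B5] (row B5 above).

Answer: {a: ⊤, b: -, c: ⊤, d: ⊤, e: ⊤, f: ⊤}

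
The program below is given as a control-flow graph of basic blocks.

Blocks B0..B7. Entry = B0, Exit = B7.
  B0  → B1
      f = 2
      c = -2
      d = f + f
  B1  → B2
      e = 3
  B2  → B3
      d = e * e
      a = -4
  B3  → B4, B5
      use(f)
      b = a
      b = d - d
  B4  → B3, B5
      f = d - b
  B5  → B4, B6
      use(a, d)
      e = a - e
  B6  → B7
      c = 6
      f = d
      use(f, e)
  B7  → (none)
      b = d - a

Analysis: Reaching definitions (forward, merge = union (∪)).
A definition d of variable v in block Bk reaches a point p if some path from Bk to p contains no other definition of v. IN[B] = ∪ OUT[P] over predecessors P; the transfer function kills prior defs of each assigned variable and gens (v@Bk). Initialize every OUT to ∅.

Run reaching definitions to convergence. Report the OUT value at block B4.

Per-block solution:
  B0:   IN={}   OUT={c@B0, d@B0, f@B0}
  B1:   IN={c@B0, d@B0, f@B0}   OUT={c@B0, d@B0, e@B1, f@B0}
  B2:   IN={c@B0, d@B0, e@B1, f@B0}   OUT={a@B2, c@B0, d@B2, e@B1, f@B0}
  B3:   IN={a@B2, b@B3, c@B0, d@B2, e@B1, e@B5, f@B0, f@B4}   OUT={a@B2, b@B3, c@B0, d@B2, e@B1, e@B5, f@B0, f@B4}
  B4:   IN={a@B2, b@B3, c@B0, d@B2, e@B1, e@B5, f@B0, f@B4}   OUT={a@B2, b@B3, c@B0, d@B2, e@B1, e@B5, f@B4}
  B5:   IN={a@B2, b@B3, c@B0, d@B2, e@B1, e@B5, f@B0, f@B4}   OUT={a@B2, b@B3, c@B0, d@B2, e@B5, f@B0, f@B4}
  B6:   IN={a@B2, b@B3, c@B0, d@B2, e@B5, f@B0, f@B4}   OUT={a@B2, b@B3, c@B6, d@B2, e@B5, f@B6}
  B7:   IN={a@B2, b@B3, c@B6, d@B2, e@B5, f@B6}   OUT={a@B2, b@B7, c@B6, d@B2, e@B5, f@B6}

Merge at B4: IN[B4] = OUT[B3] ⊔ OUT[B5] = {a@B2, b@B3, c@B0, d@B2, e@B1, e@B5, f@B0, f@B4}
Applying B4's transfer function to that IN value gives OUT[B4] (row B4 above).

Answer: {a@B2, b@B3, c@B0, d@B2, e@B1, e@B5, f@B4}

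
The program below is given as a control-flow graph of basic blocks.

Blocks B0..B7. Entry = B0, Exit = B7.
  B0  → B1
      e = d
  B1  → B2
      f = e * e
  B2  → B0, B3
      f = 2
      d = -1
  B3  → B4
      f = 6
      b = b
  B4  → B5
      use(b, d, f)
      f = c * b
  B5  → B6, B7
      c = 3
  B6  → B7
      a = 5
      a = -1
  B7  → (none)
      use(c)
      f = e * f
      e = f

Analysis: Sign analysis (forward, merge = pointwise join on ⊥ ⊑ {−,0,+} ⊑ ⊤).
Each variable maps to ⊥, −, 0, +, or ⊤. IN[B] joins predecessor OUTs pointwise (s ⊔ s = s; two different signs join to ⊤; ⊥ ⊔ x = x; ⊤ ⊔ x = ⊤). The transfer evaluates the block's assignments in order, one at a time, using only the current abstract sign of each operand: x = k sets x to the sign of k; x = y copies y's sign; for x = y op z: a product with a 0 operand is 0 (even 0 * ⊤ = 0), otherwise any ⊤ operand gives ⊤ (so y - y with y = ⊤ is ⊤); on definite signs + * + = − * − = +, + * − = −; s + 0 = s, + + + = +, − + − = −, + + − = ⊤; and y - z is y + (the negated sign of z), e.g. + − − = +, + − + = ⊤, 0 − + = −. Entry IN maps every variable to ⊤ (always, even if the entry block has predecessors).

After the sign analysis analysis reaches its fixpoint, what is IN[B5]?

Answer: {a: ⊤, b: ⊤, c: ⊤, d: -, e: ⊤, f: ⊤}

Derivation:
Fixpoint table:
  B0: | IN=(all ⊤) | OUT=(all ⊤)
  B1: | IN=(all ⊤) | OUT=(all ⊤)
  B2: | IN=(all ⊤) | OUT={d:-, f:+; rest ⊤}
  B3: | IN={d:-, f:+; rest ⊤} | OUT={d:-, f:+; rest ⊤}
  B4: | IN={d:-, f:+; rest ⊤} | OUT={d:-; rest ⊤}
  B5: | IN={d:-; rest ⊤} | OUT={c:+, d:-; rest ⊤}
  B6: | IN={c:+, d:-; rest ⊤} | OUT={a:-, c:+, d:-; rest ⊤}
  B7: | IN={c:+, d:-; rest ⊤} | OUT={c:+, d:-; rest ⊤}

Merge at B5: IN[B5] = OUT[B4] = {a: ⊤, b: ⊤, c: ⊤, d: -, e: ⊤, f: ⊤}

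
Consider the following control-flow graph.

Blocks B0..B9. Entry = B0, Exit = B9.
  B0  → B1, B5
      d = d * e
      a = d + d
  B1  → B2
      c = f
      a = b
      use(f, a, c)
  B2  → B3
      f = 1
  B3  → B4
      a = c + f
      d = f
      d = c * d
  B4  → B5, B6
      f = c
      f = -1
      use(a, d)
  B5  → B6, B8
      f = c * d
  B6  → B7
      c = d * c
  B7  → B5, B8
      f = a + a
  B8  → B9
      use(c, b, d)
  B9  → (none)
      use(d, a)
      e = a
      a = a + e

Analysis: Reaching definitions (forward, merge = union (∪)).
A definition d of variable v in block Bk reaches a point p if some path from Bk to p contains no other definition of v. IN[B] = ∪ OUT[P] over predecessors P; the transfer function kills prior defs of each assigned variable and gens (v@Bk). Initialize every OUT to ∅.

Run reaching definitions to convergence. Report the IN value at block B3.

Fixpoint table:
  B0:   IN={}   OUT={a@B0, d@B0}
  B1:   IN={a@B0, d@B0}   OUT={a@B1, c@B1, d@B0}
  B2:   IN={a@B1, c@B1, d@B0}   OUT={a@B1, c@B1, d@B0, f@B2}
  B3:   IN={a@B1, c@B1, d@B0, f@B2}   OUT={a@B3, c@B1, d@B3, f@B2}
  B4:   IN={a@B3, c@B1, d@B3, f@B2}   OUT={a@B3, c@B1, d@B3, f@B4}
  B5:   IN={a@B0, a@B3, c@B1, c@B6, d@B0, d@B3, f@B4, f@B7}   OUT={a@B0, a@B3, c@B1, c@B6, d@B0, d@B3, f@B5}
  B6:   IN={a@B0, a@B3, c@B1, c@B6, d@B0, d@B3, f@B4, f@B5}   OUT={a@B0, a@B3, c@B6, d@B0, d@B3, f@B4, f@B5}
  B7:   IN={a@B0, a@B3, c@B6, d@B0, d@B3, f@B4, f@B5}   OUT={a@B0, a@B3, c@B6, d@B0, d@B3, f@B7}
  B8:   IN={a@B0, a@B3, c@B1, c@B6, d@B0, d@B3, f@B5, f@B7}   OUT={a@B0, a@B3, c@B1, c@B6, d@B0, d@B3, f@B5, f@B7}
  B9:   IN={a@B0, a@B3, c@B1, c@B6, d@B0, d@B3, f@B5, f@B7}   OUT={a@B9, c@B1, c@B6, d@B0, d@B3, e@B9, f@B5, f@B7}

Merge at B3: IN[B3] = OUT[B2] = {a@B1, c@B1, d@B0, f@B2}

Answer: {a@B1, c@B1, d@B0, f@B2}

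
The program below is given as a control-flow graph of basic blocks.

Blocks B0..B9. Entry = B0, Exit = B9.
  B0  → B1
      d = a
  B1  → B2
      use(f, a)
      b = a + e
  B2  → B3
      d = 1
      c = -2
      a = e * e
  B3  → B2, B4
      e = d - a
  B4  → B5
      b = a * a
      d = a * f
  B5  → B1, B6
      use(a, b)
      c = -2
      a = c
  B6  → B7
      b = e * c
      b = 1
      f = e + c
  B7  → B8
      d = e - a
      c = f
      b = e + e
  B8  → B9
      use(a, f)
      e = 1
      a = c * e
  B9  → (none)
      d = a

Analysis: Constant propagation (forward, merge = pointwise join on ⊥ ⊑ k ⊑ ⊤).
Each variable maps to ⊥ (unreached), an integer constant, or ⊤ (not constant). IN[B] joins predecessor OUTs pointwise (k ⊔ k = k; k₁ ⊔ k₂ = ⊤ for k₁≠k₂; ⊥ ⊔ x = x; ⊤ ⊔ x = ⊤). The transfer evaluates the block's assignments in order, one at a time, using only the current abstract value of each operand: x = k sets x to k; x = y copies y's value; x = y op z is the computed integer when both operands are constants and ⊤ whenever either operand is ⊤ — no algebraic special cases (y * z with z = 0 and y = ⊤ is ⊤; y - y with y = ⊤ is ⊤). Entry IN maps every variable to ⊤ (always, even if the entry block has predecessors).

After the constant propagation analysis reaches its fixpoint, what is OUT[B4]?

Fixpoint table:
  B0:  IN=(all ⊤)  OUT=(all ⊤)
  B1:  IN=(all ⊤)  OUT=(all ⊤)
  B2:  IN=(all ⊤)  OUT={c:-2, d:1; rest ⊤}
  B3:  IN={c:-2, d:1; rest ⊤}  OUT={c:-2, d:1; rest ⊤}
  B4:  IN={c:-2, d:1; rest ⊤}  OUT={c:-2; rest ⊤}
  B5:  IN={c:-2; rest ⊤}  OUT={a:-2, c:-2; rest ⊤}
  B6:  IN={a:-2, c:-2; rest ⊤}  OUT={a:-2, b:1, c:-2; rest ⊤}
  B7:  IN={a:-2, b:1, c:-2; rest ⊤}  OUT={a:-2; rest ⊤}
  B8:  IN={a:-2; rest ⊤}  OUT={e:1; rest ⊤}
  B9:  IN={e:1; rest ⊤}  OUT={e:1; rest ⊤}

Merge at B4: IN[B4] = OUT[B3] = {a: ⊤, b: ⊤, c: -2, d: 1, e: ⊤, f: ⊤}
Applying B4's transfer function to that IN value gives OUT[B4] (row B4 above).

Answer: {a: ⊤, b: ⊤, c: -2, d: ⊤, e: ⊤, f: ⊤}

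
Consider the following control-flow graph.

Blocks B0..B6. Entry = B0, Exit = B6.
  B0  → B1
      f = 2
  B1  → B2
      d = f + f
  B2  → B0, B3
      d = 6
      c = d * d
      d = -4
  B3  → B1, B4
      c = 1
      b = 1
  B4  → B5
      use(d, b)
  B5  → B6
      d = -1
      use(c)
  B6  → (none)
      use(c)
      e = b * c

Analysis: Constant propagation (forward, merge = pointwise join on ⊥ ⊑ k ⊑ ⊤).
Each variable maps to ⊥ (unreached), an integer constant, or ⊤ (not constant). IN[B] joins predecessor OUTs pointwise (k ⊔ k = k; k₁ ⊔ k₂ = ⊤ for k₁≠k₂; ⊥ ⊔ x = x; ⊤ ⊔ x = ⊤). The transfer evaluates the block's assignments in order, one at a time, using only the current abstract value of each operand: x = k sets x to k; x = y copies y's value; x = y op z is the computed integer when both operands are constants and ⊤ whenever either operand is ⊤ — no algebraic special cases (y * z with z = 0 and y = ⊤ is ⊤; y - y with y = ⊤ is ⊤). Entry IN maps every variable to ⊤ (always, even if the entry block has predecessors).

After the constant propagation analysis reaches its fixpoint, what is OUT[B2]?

Answer: {a: ⊤, b: ⊤, c: 36, d: -4, e: ⊤, f: 2}

Working:
Fixpoint table:
  B0:   IN=(all ⊤)   OUT={f:2; rest ⊤}
  B1:   IN={f:2; rest ⊤}   OUT={d:4, f:2; rest ⊤}
  B2:   IN={d:4, f:2; rest ⊤}   OUT={c:36, d:-4, f:2; rest ⊤}
  B3:   IN={c:36, d:-4, f:2; rest ⊤}   OUT={b:1, c:1, d:-4, f:2; rest ⊤}
  B4:   IN={b:1, c:1, d:-4, f:2; rest ⊤}   OUT={b:1, c:1, d:-4, f:2; rest ⊤}
  B5:   IN={b:1, c:1, d:-4, f:2; rest ⊤}   OUT={b:1, c:1, d:-1, f:2; rest ⊤}
  B6:   IN={b:1, c:1, d:-1, f:2; rest ⊤}   OUT={b:1, c:1, d:-1, e:1, f:2; rest ⊤}

Merge at B2: IN[B2] = OUT[B1] = {a: ⊤, b: ⊤, c: ⊤, d: 4, e: ⊤, f: 2}
Applying B2's transfer function to that IN value gives OUT[B2] (row B2 above).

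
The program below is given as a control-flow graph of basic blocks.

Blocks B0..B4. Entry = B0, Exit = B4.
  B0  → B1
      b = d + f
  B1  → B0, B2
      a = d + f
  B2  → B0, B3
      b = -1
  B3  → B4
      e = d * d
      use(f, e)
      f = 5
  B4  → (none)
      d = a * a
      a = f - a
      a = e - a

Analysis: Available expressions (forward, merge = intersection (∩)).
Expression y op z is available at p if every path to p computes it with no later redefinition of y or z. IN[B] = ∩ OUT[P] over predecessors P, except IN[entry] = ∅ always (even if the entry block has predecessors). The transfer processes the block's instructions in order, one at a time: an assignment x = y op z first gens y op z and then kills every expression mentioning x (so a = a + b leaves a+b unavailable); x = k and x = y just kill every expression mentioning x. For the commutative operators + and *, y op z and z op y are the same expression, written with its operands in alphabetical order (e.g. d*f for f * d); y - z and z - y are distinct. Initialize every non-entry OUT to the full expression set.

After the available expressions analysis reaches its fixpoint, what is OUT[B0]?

Per-block solution:
  B0:   IN={}   OUT={d+f}
  B1:   IN={d+f}   OUT={d+f}
  B2:   IN={d+f}   OUT={d+f}
  B3:   IN={d+f}   OUT={d*d}
  B4:   IN={d*d}   OUT={}

Merge at B0 (entry node, so the boundary value {} is joined with the incoming edge(s)): IN[B0] = {} ∩ OUT[B1] ∩ OUT[B2] = {}
Applying B0's transfer function to that IN value gives OUT[B0] (row B0 above).

Answer: {d+f}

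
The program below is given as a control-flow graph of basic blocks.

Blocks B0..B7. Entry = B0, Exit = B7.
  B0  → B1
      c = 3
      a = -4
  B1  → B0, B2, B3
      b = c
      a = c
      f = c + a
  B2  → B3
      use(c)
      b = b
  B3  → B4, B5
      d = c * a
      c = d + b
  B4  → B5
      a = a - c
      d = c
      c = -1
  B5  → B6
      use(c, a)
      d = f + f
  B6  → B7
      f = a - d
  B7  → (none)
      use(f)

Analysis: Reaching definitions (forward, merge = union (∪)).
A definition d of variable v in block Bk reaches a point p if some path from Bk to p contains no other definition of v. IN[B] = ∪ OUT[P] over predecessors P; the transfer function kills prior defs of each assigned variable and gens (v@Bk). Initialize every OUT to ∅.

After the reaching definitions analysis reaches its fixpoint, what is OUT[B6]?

Answer: {a@B1, a@B4, b@B1, b@B2, c@B3, c@B4, d@B5, f@B6}

Working:
Converged values:
  B0:   IN={a@B1, b@B1, c@B0, f@B1}   OUT={a@B0, b@B1, c@B0, f@B1}
  B1:   IN={a@B0, b@B1, c@B0, f@B1}   OUT={a@B1, b@B1, c@B0, f@B1}
  B2:   IN={a@B1, b@B1, c@B0, f@B1}   OUT={a@B1, b@B2, c@B0, f@B1}
  B3:   IN={a@B1, b@B1, b@B2, c@B0, f@B1}   OUT={a@B1, b@B1, b@B2, c@B3, d@B3, f@B1}
  B4:   IN={a@B1, b@B1, b@B2, c@B3, d@B3, f@B1}   OUT={a@B4, b@B1, b@B2, c@B4, d@B4, f@B1}
  B5:   IN={a@B1, a@B4, b@B1, b@B2, c@B3, c@B4, d@B3, d@B4, f@B1}   OUT={a@B1, a@B4, b@B1, b@B2, c@B3, c@B4, d@B5, f@B1}
  B6:   IN={a@B1, a@B4, b@B1, b@B2, c@B3, c@B4, d@B5, f@B1}   OUT={a@B1, a@B4, b@B1, b@B2, c@B3, c@B4, d@B5, f@B6}
  B7:   IN={a@B1, a@B4, b@B1, b@B2, c@B3, c@B4, d@B5, f@B6}   OUT={a@B1, a@B4, b@B1, b@B2, c@B3, c@B4, d@B5, f@B6}

Merge at B6: IN[B6] = OUT[B5] = {a@B1, a@B4, b@B1, b@B2, c@B3, c@B4, d@B5, f@B1}
Applying B6's transfer function to that IN value gives OUT[B6] (row B6 above).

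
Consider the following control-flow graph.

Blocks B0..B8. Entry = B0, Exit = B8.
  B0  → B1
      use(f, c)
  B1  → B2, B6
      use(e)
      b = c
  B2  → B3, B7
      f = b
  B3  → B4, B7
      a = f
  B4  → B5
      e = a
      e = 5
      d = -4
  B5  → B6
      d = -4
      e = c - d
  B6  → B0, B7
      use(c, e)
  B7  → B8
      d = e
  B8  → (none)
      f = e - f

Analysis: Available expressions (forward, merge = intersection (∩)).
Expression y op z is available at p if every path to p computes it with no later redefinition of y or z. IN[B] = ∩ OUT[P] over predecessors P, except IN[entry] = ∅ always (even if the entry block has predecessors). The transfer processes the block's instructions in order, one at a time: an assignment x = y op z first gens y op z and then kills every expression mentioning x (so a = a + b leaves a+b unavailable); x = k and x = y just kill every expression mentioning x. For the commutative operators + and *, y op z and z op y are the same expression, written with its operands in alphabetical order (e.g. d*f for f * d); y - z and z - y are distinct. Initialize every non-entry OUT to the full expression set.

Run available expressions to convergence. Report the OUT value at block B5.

Answer: {c-d}

Working:
Converged values:
  B0:  IN={}  OUT={}
  B1:  IN={}  OUT={}
  B2:  IN={}  OUT={}
  B3:  IN={}  OUT={}
  B4:  IN={}  OUT={}
  B5:  IN={}  OUT={c-d}
  B6:  IN={}  OUT={}
  B7:  IN={}  OUT={}
  B8:  IN={}  OUT={}

Merge at B5: IN[B5] = OUT[B4] = {}
Applying B5's transfer function to that IN value gives OUT[B5] (row B5 above).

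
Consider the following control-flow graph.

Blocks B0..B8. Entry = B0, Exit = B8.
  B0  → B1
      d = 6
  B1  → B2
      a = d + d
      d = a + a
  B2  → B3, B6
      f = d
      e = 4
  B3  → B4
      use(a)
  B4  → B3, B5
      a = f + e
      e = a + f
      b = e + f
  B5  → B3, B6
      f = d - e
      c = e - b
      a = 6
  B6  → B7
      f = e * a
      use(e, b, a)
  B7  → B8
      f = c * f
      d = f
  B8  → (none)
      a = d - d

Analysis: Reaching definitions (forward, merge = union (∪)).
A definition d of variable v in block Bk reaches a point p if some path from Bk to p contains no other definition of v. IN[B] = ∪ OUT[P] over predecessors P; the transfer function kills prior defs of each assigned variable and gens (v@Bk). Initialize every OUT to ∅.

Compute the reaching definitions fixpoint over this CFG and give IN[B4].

Answer: {a@B1, a@B4, a@B5, b@B4, c@B5, d@B1, e@B2, e@B4, f@B2, f@B5}

Trace:
Fixpoint table:
  B0:   IN={}   OUT={d@B0}
  B1:   IN={d@B0}   OUT={a@B1, d@B1}
  B2:   IN={a@B1, d@B1}   OUT={a@B1, d@B1, e@B2, f@B2}
  B3:   IN={a@B1, a@B4, a@B5, b@B4, c@B5, d@B1, e@B2, e@B4, f@B2, f@B5}   OUT={a@B1, a@B4, a@B5, b@B4, c@B5, d@B1, e@B2, e@B4, f@B2, f@B5}
  B4:   IN={a@B1, a@B4, a@B5, b@B4, c@B5, d@B1, e@B2, e@B4, f@B2, f@B5}   OUT={a@B4, b@B4, c@B5, d@B1, e@B4, f@B2, f@B5}
  B5:   IN={a@B4, b@B4, c@B5, d@B1, e@B4, f@B2, f@B5}   OUT={a@B5, b@B4, c@B5, d@B1, e@B4, f@B5}
  B6:   IN={a@B1, a@B5, b@B4, c@B5, d@B1, e@B2, e@B4, f@B2, f@B5}   OUT={a@B1, a@B5, b@B4, c@B5, d@B1, e@B2, e@B4, f@B6}
  B7:   IN={a@B1, a@B5, b@B4, c@B5, d@B1, e@B2, e@B4, f@B6}   OUT={a@B1, a@B5, b@B4, c@B5, d@B7, e@B2, e@B4, f@B7}
  B8:   IN={a@B1, a@B5, b@B4, c@B5, d@B7, e@B2, e@B4, f@B7}   OUT={a@B8, b@B4, c@B5, d@B7, e@B2, e@B4, f@B7}

Merge at B4: IN[B4] = OUT[B3] = {a@B1, a@B4, a@B5, b@B4, c@B5, d@B1, e@B2, e@B4, f@B2, f@B5}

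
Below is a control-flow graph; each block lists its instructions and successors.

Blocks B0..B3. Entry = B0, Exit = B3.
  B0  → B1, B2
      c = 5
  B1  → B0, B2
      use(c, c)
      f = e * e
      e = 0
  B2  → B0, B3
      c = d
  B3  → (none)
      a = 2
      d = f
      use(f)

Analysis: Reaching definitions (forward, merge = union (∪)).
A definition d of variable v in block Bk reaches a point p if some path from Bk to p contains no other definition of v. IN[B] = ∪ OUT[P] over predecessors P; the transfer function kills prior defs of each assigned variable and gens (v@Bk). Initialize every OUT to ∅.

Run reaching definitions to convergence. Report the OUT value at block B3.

Converged values:
  B0:  IN={c@B0, c@B2, e@B1, f@B1}  OUT={c@B0, e@B1, f@B1}
  B1:  IN={c@B0, e@B1, f@B1}  OUT={c@B0, e@B1, f@B1}
  B2:  IN={c@B0, e@B1, f@B1}  OUT={c@B2, e@B1, f@B1}
  B3:  IN={c@B2, e@B1, f@B1}  OUT={a@B3, c@B2, d@B3, e@B1, f@B1}

Merge at B3: IN[B3] = OUT[B2] = {c@B2, e@B1, f@B1}
Applying B3's transfer function to that IN value gives OUT[B3] (row B3 above).

Answer: {a@B3, c@B2, d@B3, e@B1, f@B1}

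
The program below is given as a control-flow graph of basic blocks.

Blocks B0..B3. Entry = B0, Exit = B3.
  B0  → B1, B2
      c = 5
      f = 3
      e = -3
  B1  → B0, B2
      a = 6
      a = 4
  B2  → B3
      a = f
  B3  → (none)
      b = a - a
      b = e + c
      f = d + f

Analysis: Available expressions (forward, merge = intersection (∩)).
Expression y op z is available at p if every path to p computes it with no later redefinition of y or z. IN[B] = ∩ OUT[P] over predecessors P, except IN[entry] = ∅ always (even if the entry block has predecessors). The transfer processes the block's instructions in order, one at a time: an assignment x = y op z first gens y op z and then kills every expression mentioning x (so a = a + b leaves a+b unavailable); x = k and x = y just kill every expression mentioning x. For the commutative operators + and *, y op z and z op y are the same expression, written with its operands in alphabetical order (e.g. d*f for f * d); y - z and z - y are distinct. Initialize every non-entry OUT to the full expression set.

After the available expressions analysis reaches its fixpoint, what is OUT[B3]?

Per-block solution:
  B0:   IN={}   OUT={}
  B1:   IN={}   OUT={}
  B2:   IN={}   OUT={}
  B3:   IN={}   OUT={a-a, c+e}

Merge at B3: IN[B3] = OUT[B2] = {}
Applying B3's transfer function to that IN value gives OUT[B3] (row B3 above).

Answer: {a-a, c+e}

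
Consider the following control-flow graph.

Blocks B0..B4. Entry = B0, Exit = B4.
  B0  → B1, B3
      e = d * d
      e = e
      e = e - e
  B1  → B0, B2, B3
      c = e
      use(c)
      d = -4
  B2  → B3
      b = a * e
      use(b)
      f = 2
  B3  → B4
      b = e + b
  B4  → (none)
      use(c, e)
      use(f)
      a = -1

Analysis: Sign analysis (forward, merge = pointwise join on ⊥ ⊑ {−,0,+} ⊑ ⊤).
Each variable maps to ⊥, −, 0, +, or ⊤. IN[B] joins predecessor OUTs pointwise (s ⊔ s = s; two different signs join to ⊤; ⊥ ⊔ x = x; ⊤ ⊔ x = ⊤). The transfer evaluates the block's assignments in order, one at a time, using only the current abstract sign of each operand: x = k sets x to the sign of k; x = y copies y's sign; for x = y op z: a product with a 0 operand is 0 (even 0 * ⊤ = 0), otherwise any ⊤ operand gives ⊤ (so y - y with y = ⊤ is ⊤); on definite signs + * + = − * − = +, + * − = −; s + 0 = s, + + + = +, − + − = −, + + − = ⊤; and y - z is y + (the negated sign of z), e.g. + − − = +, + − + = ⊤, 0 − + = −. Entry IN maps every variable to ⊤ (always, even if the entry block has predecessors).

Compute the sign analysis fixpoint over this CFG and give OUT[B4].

Per-block solution:
  B0: | IN=(all ⊤) | OUT=(all ⊤)
  B1: | IN=(all ⊤) | OUT={d:-; rest ⊤}
  B2: | IN={d:-; rest ⊤} | OUT={d:-, f:+; rest ⊤}
  B3: | IN=(all ⊤) | OUT=(all ⊤)
  B4: | IN=(all ⊤) | OUT={a:-; rest ⊤}

Merge at B4: IN[B4] = OUT[B3] = {a: ⊤, b: ⊤, c: ⊤, d: ⊤, e: ⊤, f: ⊤}
Applying B4's transfer function to that IN value gives OUT[B4] (row B4 above).

Answer: {a: -, b: ⊤, c: ⊤, d: ⊤, e: ⊤, f: ⊤}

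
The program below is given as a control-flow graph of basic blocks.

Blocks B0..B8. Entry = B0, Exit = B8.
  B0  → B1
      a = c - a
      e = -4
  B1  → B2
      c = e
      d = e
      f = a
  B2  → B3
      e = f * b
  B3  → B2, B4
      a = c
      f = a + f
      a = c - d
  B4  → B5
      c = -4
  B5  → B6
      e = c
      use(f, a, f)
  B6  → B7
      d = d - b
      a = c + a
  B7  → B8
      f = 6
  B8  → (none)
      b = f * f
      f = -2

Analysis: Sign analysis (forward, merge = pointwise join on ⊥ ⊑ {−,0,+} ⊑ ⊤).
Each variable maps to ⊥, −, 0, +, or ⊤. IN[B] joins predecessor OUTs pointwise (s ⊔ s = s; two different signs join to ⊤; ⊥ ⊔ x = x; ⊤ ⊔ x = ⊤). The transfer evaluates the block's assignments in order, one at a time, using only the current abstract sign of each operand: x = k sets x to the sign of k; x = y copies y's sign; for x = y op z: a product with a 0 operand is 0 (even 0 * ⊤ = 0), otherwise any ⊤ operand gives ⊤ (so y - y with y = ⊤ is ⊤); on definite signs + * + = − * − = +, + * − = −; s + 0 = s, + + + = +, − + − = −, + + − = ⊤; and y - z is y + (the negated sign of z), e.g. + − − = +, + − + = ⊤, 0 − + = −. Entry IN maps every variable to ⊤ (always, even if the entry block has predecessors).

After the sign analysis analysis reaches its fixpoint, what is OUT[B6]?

Converged values:
  B0: | IN=(all ⊤) | OUT={e:-; rest ⊤}
  B1: | IN={e:-; rest ⊤} | OUT={c:-, d:-, e:-; rest ⊤}
  B2: | IN={c:-, d:-; rest ⊤} | OUT={c:-, d:-; rest ⊤}
  B3: | IN={c:-, d:-; rest ⊤} | OUT={c:-, d:-; rest ⊤}
  B4: | IN={c:-, d:-; rest ⊤} | OUT={c:-, d:-; rest ⊤}
  B5: | IN={c:-, d:-; rest ⊤} | OUT={c:-, d:-, e:-; rest ⊤}
  B6: | IN={c:-, d:-, e:-; rest ⊤} | OUT={c:-, e:-; rest ⊤}
  B7: | IN={c:-, e:-; rest ⊤} | OUT={c:-, e:-, f:+; rest ⊤}
  B8: | IN={c:-, e:-, f:+; rest ⊤} | OUT={b:+, c:-, e:-, f:-; rest ⊤}

Merge at B6: IN[B6] = OUT[B5] = {a: ⊤, b: ⊤, c: -, d: -, e: -, f: ⊤}
Applying B6's transfer function to that IN value gives OUT[B6] (row B6 above).

Answer: {a: ⊤, b: ⊤, c: -, d: ⊤, e: -, f: ⊤}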